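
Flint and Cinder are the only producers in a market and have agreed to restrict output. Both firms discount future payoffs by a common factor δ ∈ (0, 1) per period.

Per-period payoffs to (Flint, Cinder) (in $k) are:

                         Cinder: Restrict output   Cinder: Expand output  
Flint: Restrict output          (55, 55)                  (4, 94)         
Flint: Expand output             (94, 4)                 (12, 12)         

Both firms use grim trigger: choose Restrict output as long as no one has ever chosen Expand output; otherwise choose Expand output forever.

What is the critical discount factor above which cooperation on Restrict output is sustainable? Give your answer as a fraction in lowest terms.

One-period gain from deviating is 94 − 55 = 39. The loss is 55 − 12 = 43 in every subsequent period, with present value 43·δ/(1−δ).
Deviation is unprofitable when 43·δ/(1−δ) ≥ 39, i.e. δ/(1−δ) ≥ 39/43.
Equivalently δ ≥ 39/(39+43) = 39/82.

39/82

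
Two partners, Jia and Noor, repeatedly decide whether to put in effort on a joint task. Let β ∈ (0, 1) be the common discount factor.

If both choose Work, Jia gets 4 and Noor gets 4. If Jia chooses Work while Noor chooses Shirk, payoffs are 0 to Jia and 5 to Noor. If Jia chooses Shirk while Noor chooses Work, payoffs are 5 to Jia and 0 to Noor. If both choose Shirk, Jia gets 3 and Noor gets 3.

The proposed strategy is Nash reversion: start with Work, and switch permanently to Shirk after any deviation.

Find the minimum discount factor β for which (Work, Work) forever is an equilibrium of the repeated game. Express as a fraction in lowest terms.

Under grim trigger the critical discount factor is (T−C)/(T−P) with T = 5, C = 4, P = 3.
β* = (5−4)/(5−3) = 1/2.

1/2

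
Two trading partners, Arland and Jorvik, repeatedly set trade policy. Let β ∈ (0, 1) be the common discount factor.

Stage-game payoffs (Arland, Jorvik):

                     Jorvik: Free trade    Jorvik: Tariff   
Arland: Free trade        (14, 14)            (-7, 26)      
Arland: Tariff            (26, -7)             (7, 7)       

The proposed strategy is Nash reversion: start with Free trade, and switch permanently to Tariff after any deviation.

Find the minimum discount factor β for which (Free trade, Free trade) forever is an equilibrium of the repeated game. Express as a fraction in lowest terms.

Cooperation forever yields 14 each period: 14/(1−β).
Deviating yields 26 once, then 7 forever: 26 + 7β/(1−β).
No profitable deviation requires 14/(1−β) ≥ 26 + 7β/(1−β).
Multiplying by (1−β): 14 ≥ 26(1−β) + 7β = 26 − 19β.
So 19β ≥ 12, i.e. β ≥ 12/19.

12/19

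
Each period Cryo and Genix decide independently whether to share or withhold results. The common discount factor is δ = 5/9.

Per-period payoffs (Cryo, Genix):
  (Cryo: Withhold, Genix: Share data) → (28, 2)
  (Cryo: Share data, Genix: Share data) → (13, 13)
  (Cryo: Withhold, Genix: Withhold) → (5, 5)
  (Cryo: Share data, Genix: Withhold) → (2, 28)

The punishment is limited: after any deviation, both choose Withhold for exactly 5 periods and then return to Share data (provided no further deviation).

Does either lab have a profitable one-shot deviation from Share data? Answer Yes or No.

Yes

Comparing payoff streams over the 6 periods until play realigns: cooperate → 13(1+δ+…+δ^5); deviate → 28 + 5(δ+…+δ^5).
Cooperation is sustained iff (13−5)(δ+…+δ^5) ≥ 28−13.
δ+…+δ^5 = 5/9·(1−(5/9)^5)/(1−5/9) = 1.1838, and (28−13)/(13−5) = 1.8750.
1.1838 < 1.8750, so cooperation is not sustainable.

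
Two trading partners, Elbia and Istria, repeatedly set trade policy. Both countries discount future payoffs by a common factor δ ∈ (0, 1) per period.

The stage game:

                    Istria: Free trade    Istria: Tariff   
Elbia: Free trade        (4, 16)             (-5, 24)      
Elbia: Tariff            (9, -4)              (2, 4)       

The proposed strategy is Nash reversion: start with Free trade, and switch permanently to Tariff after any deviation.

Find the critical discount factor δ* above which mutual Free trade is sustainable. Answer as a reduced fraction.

5/7

For Elbia: deviation gain 9−4 = 5, per-period punishment loss 4−2 = 2. IC gives δ ≥ 5/7.
For Istria: gain 8, loss 12 per period, so δ ≥ 8/20 = 2/5.
The tighter constraint is Elbia's, so cooperation needs δ ≥ 5/7.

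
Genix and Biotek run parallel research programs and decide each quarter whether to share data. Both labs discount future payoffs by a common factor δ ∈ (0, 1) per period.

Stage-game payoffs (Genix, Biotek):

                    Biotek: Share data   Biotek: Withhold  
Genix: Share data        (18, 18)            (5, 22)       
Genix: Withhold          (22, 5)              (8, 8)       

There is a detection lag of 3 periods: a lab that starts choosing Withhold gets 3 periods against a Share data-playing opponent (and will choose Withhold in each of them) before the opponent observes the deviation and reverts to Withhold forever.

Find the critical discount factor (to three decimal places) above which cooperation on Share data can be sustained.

0.659

The best deviation is to choose Withhold for all 3 undetected periods, earning 22 each, then 8 forever once detected.
Deviation value: 22(1−δ^3)/(1−δ) + 8δ^3/(1−δ); cooperation value: 18/(1−δ).
IC: 18 ≥ 22(1−δ^3) + 8δ^3 = 22 − 14δ^3.
So δ^3 ≥ 4/14 = 2/7, giving δ ≥ (2/7)^(1/3) ≈ 0.659.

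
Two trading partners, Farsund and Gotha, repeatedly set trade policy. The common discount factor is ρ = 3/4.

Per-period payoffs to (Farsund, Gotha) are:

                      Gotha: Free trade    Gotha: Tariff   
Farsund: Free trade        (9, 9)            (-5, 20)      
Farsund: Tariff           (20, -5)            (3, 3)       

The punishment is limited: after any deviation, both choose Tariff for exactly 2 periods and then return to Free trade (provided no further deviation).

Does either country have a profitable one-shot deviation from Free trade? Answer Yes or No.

IC: ρ+…+ρ^2 ≥ (20−9)/(9−3) = 11/6.
At ρ = 3/4: partial sum = 1.3125 < 1.8333. Cooperation not sustainable.

Yes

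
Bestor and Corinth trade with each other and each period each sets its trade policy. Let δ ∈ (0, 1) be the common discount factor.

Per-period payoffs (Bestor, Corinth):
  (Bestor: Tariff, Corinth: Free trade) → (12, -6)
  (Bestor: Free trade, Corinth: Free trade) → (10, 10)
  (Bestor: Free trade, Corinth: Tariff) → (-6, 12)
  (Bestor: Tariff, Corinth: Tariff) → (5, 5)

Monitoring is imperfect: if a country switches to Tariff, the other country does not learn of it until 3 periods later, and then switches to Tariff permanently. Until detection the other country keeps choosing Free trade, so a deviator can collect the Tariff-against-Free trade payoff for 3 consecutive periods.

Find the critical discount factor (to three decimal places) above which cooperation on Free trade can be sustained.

0.659

A deviator earns 12 for 3 periods, then 5 forever; cooperating earns 10 forever. Multiplying the IC by (1−δ):
10 ≥ 12(1−δ^3) + 5δ^3, so 7·δ^3 ≥ 2 and δ^3 ≥ 2/7.
δ ≥ (2/7)^(1/3) ≈ 0.659.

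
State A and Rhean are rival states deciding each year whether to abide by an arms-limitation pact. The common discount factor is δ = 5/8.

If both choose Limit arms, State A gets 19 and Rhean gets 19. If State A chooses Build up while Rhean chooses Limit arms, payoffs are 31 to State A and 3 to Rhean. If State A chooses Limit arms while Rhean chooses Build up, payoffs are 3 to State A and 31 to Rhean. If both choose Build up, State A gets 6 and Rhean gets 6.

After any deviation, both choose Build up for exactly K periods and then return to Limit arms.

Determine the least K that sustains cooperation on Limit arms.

2

No profitable deviation requires (19−6)(δ+…+δ^K) ≥ 31−19, i.e. δ+…+δ^K ≥ 12/13 ≈ 0.9231.
With δ = 5/8, the partial sums are K=1: 0.6250, K=2: 1.0156.
K = 2 is the first length at which the sum reaches 0.9231.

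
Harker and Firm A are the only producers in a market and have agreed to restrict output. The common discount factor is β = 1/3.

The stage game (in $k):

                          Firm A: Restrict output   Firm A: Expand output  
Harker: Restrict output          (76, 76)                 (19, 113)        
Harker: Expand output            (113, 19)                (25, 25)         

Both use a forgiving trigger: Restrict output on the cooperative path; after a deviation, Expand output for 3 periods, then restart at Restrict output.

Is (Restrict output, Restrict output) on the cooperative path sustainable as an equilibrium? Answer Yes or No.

Comparing payoff streams over the 4 periods until play realigns: cooperate → 76(1+β+…+β^3); deviate → 113 + 25(β+…+β^3).
Cooperation is sustained iff (76−25)(β+…+β^3) ≥ 113−76.
β+…+β^3 = 1/3·(1−(1/3)^3)/(1−1/3) = 0.4815, and (113−76)/(76−25) = 0.7255.
0.4815 < 0.7255, so cooperation is not sustainable.

No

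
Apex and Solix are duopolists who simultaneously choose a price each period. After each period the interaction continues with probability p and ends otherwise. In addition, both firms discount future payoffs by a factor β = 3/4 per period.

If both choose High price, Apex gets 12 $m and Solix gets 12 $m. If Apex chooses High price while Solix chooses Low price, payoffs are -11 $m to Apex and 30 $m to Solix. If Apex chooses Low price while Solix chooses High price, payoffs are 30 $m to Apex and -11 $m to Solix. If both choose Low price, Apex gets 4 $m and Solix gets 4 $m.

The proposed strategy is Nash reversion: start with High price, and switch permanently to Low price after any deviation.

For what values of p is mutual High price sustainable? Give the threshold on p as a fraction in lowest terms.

12/13

Expected continuation weight on next period's payoff is β·p = 3/4·p, which plays the role of the discount factor.
Cooperation requires 3/4·p ≥ (30−12)/(30−4) = 9/13, hence p ≥ 12/13.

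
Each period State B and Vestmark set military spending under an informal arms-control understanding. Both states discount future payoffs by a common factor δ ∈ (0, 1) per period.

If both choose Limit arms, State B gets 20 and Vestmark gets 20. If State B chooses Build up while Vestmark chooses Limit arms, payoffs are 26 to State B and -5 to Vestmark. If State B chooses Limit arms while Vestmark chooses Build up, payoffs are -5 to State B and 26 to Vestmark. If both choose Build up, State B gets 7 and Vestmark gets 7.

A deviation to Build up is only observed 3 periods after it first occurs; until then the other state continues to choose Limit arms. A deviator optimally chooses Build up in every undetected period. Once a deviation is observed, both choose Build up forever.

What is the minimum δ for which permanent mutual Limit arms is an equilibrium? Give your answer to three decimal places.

0.681

Deviating for the 3 undetected periods gains 26−20 = 6 per period over cooperation, then loses 20−7 = 13 per period forever once punishment starts.
Gain: 6(1 + δ + … + δ^2); loss: 13·δ^3/(1−δ).
No profitable deviation ⇔ 6(1−δ^3) ≤ 13·δ^3, i.e. δ^3 ≥ 6/(6+13) = 6/19.
Hence δ ≥ (6/19)^(1/3) ≈ 0.681.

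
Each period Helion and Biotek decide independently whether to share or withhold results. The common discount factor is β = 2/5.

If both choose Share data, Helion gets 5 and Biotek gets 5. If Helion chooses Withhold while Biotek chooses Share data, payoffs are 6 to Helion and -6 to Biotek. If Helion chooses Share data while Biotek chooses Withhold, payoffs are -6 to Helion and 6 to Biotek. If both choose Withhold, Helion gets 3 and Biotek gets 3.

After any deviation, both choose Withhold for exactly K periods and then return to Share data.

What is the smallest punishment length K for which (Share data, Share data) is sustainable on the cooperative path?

IC: β(1−β^K)/(1−β) ≥ (6−5)/(5−3) = 1/2.
With β = 2/5: need 1 − β^K ≥ 1/2·(1−2/5)/(2/5), i.e. β^K ≤ 0.2500.
Since (2/5)^1 = 0.4000 and (2/5)^2 = 0.1600, the smallest such K is 2.

2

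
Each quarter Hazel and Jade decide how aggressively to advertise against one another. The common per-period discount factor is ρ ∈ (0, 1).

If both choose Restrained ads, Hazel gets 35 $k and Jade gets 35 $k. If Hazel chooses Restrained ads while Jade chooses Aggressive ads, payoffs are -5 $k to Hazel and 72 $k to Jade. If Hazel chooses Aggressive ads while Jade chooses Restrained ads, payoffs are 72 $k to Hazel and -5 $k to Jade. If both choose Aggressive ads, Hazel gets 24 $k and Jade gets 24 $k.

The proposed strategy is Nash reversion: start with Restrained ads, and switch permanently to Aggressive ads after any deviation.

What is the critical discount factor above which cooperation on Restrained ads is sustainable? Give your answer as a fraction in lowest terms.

37/48

One-period gain from deviating is 72 − 35 = 37. The loss is 35 − 24 = 11 in every subsequent period, with present value 11·ρ/(1−ρ).
Deviation is unprofitable when 11·ρ/(1−ρ) ≥ 37, i.e. ρ/(1−ρ) ≥ 37/11.
Equivalently ρ ≥ 37/(37+11) = 37/48.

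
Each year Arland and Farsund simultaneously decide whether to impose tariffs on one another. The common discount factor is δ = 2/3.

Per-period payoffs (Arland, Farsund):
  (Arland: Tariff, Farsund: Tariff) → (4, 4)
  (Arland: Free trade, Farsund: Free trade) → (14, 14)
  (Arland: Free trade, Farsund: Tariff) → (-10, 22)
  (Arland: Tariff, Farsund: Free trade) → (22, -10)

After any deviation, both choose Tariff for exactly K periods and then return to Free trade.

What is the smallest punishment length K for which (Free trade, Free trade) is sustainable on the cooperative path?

No profitable deviation requires (14−4)(δ+…+δ^K) ≥ 22−14, i.e. δ+…+δ^K ≥ 4/5 ≈ 0.8000.
With δ = 2/3, the partial sums are K=1: 0.6667, K=2: 1.1111.
K = 2 is the first length at which the sum reaches 0.8000.

2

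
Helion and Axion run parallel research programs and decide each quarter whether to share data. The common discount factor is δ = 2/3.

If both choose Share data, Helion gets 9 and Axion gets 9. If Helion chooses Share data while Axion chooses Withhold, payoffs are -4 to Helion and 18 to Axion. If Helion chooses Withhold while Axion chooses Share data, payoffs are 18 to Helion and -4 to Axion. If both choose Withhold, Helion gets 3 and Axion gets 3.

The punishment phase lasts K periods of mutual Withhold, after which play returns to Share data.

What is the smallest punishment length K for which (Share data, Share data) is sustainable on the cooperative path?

4

IC: δ(1−δ^K)/(1−δ) ≥ (18−9)/(9−3) = 3/2.
With δ = 2/3: need 1 − δ^K ≥ 3/2·(1−2/3)/(2/3), i.e. δ^K ≤ 0.2500.
Since (2/3)^3 = 0.2963 and (2/3)^4 = 0.1975, the smallest such K is 4.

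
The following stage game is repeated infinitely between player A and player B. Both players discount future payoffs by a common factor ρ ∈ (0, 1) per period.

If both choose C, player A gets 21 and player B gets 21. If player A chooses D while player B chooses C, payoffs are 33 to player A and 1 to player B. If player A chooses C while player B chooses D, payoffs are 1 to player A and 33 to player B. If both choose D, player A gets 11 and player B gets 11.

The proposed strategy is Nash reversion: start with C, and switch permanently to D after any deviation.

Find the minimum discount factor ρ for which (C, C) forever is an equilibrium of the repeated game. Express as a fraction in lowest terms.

6/11

One-period gain from deviating is 33 − 21 = 12. The loss is 21 − 11 = 10 in every subsequent period, with present value 10·ρ/(1−ρ).
Deviation is unprofitable when 10·ρ/(1−ρ) ≥ 12, i.e. ρ/(1−ρ) ≥ 6/5.
Equivalently ρ ≥ 12/(12+10) = 6/11.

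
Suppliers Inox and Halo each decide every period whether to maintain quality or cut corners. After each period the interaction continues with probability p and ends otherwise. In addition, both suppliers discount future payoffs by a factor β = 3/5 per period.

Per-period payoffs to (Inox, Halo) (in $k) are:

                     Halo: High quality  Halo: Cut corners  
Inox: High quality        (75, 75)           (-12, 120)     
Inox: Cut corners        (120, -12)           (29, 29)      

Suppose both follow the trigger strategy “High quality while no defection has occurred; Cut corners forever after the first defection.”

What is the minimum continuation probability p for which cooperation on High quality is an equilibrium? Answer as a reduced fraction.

With continuation probability p and discount β, the effective per-period discount factor is βp.
Grim-trigger IC: βp ≥ (120−75)/(120−29) = 45/91.
So p ≥ (45/91)/(3/5) = 75/91.

75/91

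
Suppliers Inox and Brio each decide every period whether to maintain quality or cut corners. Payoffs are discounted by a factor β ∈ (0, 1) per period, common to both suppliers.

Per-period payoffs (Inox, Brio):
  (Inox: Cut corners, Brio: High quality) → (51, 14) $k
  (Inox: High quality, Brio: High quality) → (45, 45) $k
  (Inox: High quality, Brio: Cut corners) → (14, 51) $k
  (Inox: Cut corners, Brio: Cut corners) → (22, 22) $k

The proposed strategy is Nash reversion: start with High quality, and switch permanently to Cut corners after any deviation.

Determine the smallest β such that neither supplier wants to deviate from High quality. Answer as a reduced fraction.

6/29

One-period gain from deviating is 51 − 45 = 6. The loss is 45 − 22 = 23 in every subsequent period, with present value 23·β/(1−β).
Deviation is unprofitable when 23·β/(1−β) ≥ 6, i.e. β/(1−β) ≥ 6/23.
Equivalently β ≥ 6/(6+23) = 6/29.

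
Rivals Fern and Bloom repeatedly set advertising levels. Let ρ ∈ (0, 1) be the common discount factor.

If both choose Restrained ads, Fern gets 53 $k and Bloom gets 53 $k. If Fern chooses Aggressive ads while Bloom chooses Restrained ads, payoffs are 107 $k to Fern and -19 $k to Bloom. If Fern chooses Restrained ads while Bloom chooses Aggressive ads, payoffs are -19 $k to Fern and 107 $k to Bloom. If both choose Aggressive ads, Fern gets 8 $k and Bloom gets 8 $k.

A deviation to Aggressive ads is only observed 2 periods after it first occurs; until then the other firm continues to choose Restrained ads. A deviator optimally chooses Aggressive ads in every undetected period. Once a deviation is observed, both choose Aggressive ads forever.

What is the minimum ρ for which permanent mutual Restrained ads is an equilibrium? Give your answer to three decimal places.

0.739

The best deviation is to choose Aggressive ads for all 2 undetected periods, earning 107 each, then 8 forever once detected.
Deviation value: 107(1−ρ^2)/(1−ρ) + 8ρ^2/(1−ρ); cooperation value: 53/(1−ρ).
IC: 53 ≥ 107(1−ρ^2) + 8ρ^2 = 107 − 99ρ^2.
So ρ^2 ≥ 54/99 = 6/11, giving ρ ≥ (6/11)^(1/2) ≈ 0.739.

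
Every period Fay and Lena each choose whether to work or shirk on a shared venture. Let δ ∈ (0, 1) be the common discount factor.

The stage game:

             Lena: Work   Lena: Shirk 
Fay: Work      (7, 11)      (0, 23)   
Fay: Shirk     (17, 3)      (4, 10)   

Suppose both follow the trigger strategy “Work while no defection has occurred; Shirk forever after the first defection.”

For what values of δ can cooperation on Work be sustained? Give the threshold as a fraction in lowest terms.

Fay: cooperation gives 7 each period; deviation gives 17 once then 4 forever.
  7/(1−δ) ≥ 17 + 4δ/(1−δ) ⇒ δ ≥ 10/13.
Lena: cooperation gives 11 each period; deviation gives 23 once then 10 forever.
  δ ≥ 12/13.
Both must hold, so the binding constraint is Lena's: δ ≥ 12/13.

12/13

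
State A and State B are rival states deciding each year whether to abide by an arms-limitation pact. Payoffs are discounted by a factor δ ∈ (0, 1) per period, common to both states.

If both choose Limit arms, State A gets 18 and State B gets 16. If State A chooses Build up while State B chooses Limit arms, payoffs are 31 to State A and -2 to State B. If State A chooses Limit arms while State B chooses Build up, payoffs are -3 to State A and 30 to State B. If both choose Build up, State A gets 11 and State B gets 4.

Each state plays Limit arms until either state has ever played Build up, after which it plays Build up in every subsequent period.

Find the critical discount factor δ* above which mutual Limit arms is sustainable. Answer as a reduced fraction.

13/20

State A's threshold: (31−18)/(31−11) = 13/20.
State B's threshold: (30−16)/(30−4) = 7/13.
13/20 > 7/13, so State A binds and δ* = 13/20.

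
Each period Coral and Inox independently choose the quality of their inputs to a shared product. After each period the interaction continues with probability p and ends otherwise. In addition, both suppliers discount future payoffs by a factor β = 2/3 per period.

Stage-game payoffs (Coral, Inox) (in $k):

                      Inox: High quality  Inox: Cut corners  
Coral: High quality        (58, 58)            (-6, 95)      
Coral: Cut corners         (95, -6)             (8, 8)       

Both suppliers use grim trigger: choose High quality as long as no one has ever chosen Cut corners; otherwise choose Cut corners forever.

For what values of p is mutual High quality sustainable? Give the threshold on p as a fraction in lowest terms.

37/58

Expected continuation weight on next period's payoff is β·p = 2/3·p, which plays the role of the discount factor.
Cooperation requires 2/3·p ≥ (95−58)/(95−8) = 37/87, hence p ≥ 37/58.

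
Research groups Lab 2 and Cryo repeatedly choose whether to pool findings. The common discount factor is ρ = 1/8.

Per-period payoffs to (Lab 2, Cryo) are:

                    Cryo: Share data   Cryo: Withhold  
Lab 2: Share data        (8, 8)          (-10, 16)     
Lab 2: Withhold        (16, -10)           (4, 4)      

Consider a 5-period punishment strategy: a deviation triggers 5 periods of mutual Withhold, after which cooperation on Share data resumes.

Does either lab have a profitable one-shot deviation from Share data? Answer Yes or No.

A one-shot deviation gives 16 now, then 4 for 5 periods, then back to 8.
Gain from deviating: (16−8) today; loss: (8−4) in each of the next 5 periods.
No-deviation condition: (8−4)(ρ+…+ρ^5) ≥ 16−8, i.e. ρ+…+ρ^5 ≥ 2.
At ρ = 1/8: ρ+…+ρ^5 = 0.1429 < 2.0000.
So cooperation is not sustainable.

Yes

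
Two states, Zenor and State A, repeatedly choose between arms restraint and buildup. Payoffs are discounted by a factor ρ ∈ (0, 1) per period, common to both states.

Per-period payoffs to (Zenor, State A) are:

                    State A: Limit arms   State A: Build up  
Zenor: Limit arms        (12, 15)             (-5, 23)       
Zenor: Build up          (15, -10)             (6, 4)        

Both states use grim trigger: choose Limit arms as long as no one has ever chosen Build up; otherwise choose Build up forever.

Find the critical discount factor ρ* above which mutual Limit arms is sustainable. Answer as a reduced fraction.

Zenor's threshold: (15−12)/(15−6) = 1/3.
State A's threshold: (23−15)/(23−4) = 8/19.
1/3 < 8/19, so State A binds and ρ* = 8/19.

8/19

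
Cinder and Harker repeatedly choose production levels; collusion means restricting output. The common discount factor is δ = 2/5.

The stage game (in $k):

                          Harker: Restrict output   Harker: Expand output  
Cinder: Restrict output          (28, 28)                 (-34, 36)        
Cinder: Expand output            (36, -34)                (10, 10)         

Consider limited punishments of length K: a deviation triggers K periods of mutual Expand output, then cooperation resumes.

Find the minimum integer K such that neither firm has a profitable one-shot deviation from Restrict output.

No profitable deviation requires (28−10)(δ+…+δ^K) ≥ 36−28, i.e. δ+…+δ^K ≥ 4/9 ≈ 0.4444.
With δ = 2/5, the partial sums are K=1: 0.4000, K=2: 0.5600.
K = 2 is the first length at which the sum reaches 0.4444.

2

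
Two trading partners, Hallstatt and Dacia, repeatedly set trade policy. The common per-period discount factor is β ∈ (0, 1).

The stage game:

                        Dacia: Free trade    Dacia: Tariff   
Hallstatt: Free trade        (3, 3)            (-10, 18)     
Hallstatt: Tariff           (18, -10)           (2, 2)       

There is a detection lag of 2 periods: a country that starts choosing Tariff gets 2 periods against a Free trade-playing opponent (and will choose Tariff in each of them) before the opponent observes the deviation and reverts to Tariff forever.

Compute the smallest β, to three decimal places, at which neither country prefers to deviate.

0.968

The best deviation is to choose Tariff for all 2 undetected periods, earning 18 each, then 2 forever once detected.
Deviation value: 18(1−β^2)/(1−β) + 2β^2/(1−β); cooperation value: 3/(1−β).
IC: 3 ≥ 18(1−β^2) + 2β^2 = 18 − 16β^2.
So β^2 ≥ 15/16, giving β ≥ (15/16)^(1/2) ≈ 0.968.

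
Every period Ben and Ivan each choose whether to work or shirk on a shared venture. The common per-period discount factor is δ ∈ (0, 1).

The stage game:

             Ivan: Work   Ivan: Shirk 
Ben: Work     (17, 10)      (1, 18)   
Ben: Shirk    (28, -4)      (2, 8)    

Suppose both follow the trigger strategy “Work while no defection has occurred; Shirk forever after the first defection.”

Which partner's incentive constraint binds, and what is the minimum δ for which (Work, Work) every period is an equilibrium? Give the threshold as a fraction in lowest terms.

For Ben: deviation gain 28−17 = 11, per-period punishment loss 17−2 = 15. IC gives δ ≥ 11/26.
For Ivan: gain 8, loss 2 per period, so δ ≥ 8/10 = 4/5.
The tighter constraint is Ivan's, so cooperation needs δ ≥ 4/5.

Ivan; δ ≥ 4/5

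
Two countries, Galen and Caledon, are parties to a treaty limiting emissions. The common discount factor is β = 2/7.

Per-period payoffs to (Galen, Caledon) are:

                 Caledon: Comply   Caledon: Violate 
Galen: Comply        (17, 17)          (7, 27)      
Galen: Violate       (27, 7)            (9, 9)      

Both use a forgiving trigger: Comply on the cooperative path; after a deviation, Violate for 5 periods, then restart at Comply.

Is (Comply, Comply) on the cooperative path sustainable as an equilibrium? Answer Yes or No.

IC: β+…+β^5 ≥ (27−17)/(17−9) = 5/4.
At β = 2/7: partial sum = 0.3992 < 1.2500. Cooperation not sustainable.

No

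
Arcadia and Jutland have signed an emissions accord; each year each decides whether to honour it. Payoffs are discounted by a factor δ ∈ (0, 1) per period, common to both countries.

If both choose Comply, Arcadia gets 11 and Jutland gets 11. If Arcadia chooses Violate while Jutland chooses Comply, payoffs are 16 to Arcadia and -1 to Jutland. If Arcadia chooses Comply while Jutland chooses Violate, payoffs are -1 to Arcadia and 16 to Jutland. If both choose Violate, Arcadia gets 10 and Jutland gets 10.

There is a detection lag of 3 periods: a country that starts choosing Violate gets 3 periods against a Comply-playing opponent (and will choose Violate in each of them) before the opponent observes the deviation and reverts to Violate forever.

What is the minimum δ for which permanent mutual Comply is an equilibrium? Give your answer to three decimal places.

A deviator earns 16 for 3 periods, then 10 forever; cooperating earns 11 forever. Multiplying the IC by (1−δ):
11 ≥ 16(1−δ^3) + 10δ^3, so 6·δ^3 ≥ 5 and δ^3 ≥ 5/6.
δ ≥ (5/6)^(1/3) ≈ 0.941.

0.941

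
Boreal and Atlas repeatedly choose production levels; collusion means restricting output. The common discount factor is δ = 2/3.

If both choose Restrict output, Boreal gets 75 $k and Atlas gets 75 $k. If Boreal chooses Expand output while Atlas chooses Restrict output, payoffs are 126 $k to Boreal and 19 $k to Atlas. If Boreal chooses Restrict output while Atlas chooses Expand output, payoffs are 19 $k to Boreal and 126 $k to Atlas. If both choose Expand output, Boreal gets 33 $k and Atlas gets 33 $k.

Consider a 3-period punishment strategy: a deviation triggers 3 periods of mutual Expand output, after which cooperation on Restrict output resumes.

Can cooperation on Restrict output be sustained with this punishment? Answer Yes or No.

IC: δ+…+δ^3 ≥ (126−75)/(75−33) = 17/14.
At δ = 2/3: partial sum = 1.4074 ≥ 1.2143. Cooperation sustainable.

Yes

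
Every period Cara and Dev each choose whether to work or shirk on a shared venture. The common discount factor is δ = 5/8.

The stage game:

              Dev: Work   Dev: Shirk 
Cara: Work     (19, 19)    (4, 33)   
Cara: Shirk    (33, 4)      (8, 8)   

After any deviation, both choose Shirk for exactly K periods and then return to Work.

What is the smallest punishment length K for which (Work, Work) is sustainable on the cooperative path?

4

Need Σ_{k=1}^{K} δ^k ≥ (33−19)/(19−8) = 1.2727 at δ = 5/8.
At K = 3 the sum is 1.2598 < 1.2727; at K = 4 it is 1.4124 ≥ 1.2727.
So the minimum punishment length is K = 4.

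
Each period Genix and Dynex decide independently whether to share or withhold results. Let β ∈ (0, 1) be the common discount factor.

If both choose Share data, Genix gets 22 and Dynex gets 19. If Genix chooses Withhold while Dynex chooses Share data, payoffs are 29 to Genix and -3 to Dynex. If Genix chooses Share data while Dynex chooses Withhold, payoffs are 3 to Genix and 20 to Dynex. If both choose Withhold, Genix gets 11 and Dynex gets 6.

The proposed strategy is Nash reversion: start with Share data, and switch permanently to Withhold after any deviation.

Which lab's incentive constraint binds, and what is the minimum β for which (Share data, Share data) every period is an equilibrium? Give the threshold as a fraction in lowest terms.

Genix's threshold: (29−22)/(29−11) = 7/18.
Dynex's threshold: (20−19)/(20−6) = 1/14.
7/18 > 1/14, so Genix binds and β* = 7/18.

Genix; β ≥ 7/18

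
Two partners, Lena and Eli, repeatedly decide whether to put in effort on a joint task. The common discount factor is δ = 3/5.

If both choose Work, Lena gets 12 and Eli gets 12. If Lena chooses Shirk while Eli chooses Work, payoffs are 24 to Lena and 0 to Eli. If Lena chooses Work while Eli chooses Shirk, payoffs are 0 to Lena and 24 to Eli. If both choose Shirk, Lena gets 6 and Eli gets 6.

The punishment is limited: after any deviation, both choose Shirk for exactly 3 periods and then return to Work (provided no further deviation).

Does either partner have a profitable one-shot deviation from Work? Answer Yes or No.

Yes

IC: δ+…+δ^3 ≥ (24−12)/(12−6) = 2.
At δ = 3/5: partial sum = 1.1760 < 2.0000. Cooperation not sustainable.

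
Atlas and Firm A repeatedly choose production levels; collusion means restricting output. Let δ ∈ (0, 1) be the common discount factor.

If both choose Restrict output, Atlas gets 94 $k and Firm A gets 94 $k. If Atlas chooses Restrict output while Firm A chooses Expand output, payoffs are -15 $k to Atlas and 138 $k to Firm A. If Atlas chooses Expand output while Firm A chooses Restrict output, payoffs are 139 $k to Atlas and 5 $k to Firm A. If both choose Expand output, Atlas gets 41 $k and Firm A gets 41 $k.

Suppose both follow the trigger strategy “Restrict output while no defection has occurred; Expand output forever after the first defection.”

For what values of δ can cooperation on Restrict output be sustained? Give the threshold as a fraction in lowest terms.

45/98

Atlas: cooperation gives 94 each period; deviation gives 139 once then 41 forever.
  94/(1−δ) ≥ 139 + 41δ/(1−δ) ⇒ δ ≥ 45/98.
Firm A: cooperation gives 94 each period; deviation gives 138 once then 41 forever.
  δ ≥ 44/97.
Both must hold, so the binding constraint is Atlas's: δ ≥ 45/98.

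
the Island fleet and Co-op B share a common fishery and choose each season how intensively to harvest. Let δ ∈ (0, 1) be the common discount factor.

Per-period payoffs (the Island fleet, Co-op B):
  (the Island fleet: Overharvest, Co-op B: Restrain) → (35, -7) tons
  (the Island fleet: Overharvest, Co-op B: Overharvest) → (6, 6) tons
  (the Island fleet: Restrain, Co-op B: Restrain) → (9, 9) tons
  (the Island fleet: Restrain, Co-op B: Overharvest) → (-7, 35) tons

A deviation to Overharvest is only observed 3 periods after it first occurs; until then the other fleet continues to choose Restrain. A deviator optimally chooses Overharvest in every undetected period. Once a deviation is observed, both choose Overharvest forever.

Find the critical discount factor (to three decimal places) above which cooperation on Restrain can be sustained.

0.964

A deviator earns 35 for 3 periods, then 6 forever; cooperating earns 9 forever. Multiplying the IC by (1−δ):
9 ≥ 35(1−δ^3) + 6δ^3, so 29·δ^3 ≥ 26 and δ^3 ≥ 26/29.
δ ≥ (26/29)^(1/3) ≈ 0.964.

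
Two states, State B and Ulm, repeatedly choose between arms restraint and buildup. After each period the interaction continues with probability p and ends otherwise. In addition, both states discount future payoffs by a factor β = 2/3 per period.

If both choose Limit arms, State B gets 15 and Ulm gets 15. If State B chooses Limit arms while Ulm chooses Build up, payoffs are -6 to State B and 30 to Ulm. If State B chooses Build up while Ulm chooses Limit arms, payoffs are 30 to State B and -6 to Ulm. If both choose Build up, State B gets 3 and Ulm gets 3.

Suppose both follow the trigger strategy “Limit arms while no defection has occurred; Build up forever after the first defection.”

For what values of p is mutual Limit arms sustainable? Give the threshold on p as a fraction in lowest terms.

5/6

Expected continuation weight on next period's payoff is β·p = 2/3·p, which plays the role of the discount factor.
Cooperation requires 2/3·p ≥ (30−15)/(30−3) = 5/9, hence p ≥ 5/6.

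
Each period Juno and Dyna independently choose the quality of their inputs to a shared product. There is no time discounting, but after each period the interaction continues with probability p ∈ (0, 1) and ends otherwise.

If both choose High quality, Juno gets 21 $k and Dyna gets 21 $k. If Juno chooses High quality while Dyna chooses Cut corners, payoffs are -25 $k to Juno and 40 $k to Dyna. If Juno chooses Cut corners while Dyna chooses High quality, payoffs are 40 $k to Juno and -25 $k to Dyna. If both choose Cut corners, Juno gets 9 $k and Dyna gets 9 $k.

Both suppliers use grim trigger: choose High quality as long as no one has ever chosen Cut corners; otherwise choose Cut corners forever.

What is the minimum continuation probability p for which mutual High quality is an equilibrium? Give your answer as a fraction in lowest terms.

19/31

Expected cooperation value is 21 + p·21 + p²·21 + … = 21/(1−p); deviation gives 40 + p·9/(1−p).
21 ≥ 40(1−p) + 9p ⇒ 31p ≥ 19 ⇒ p ≥ 19/31.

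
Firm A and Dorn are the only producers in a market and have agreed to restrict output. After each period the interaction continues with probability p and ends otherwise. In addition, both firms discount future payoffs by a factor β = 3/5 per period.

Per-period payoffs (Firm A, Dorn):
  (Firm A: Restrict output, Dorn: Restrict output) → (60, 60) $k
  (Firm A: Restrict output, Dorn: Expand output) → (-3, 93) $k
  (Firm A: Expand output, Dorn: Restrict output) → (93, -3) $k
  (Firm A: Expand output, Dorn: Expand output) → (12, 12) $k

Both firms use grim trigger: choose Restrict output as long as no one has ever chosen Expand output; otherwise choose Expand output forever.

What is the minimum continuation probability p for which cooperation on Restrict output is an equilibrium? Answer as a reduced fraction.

Expected continuation weight on next period's payoff is β·p = 3/5·p, which plays the role of the discount factor.
Cooperation requires 3/5·p ≥ (93−60)/(93−12) = 11/27, hence p ≥ 55/81.

55/81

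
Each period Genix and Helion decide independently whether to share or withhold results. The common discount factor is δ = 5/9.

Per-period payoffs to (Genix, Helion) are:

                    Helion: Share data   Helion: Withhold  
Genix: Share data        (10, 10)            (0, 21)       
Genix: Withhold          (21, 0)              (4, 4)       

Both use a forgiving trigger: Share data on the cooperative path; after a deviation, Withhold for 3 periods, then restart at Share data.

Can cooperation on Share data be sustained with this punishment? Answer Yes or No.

No

Comparing payoff streams over the 4 periods until play realigns: cooperate → 10(1+δ+…+δ^3); deviate → 21 + 4(δ+…+δ^3).
Cooperation is sustained iff (10−4)(δ+…+δ^3) ≥ 21−10.
δ+…+δ^3 = 5/9·(1−(5/9)^3)/(1−5/9) = 1.0357, and (21−10)/(10−4) = 1.8333.
1.0357 < 1.8333, so cooperation is not sustainable.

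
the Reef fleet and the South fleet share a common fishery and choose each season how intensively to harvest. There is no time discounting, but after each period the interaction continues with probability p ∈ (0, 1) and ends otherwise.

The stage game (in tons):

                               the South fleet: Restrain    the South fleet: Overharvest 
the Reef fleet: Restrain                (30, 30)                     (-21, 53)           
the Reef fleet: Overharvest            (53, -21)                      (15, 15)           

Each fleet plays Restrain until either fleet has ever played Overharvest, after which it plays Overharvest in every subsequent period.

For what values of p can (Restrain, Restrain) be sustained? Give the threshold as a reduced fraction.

23/38

With no time discounting, the continuation probability p plays the role of the discount factor.
Grim-trigger IC: 30/(1−p) ≥ 53 + 15p/(1−p) ⇒ p ≥ (53−30)/(53−15) = 23/38.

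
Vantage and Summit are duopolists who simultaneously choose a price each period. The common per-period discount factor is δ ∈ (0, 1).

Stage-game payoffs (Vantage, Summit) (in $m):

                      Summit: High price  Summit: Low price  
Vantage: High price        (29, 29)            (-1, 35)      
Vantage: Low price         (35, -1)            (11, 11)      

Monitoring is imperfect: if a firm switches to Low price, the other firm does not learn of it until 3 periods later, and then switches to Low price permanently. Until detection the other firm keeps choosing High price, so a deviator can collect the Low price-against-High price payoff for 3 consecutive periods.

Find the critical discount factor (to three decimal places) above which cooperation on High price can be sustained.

0.630

The best deviation is to choose Low price for all 3 undetected periods, earning 35 each, then 11 forever once detected.
Deviation value: 35(1−δ^3)/(1−δ) + 11δ^3/(1−δ); cooperation value: 29/(1−δ).
IC: 29 ≥ 35(1−δ^3) + 11δ^3 = 35 − 24δ^3.
So δ^3 ≥ 6/24 = 1/4, giving δ ≥ (1/4)^(1/3) ≈ 0.630.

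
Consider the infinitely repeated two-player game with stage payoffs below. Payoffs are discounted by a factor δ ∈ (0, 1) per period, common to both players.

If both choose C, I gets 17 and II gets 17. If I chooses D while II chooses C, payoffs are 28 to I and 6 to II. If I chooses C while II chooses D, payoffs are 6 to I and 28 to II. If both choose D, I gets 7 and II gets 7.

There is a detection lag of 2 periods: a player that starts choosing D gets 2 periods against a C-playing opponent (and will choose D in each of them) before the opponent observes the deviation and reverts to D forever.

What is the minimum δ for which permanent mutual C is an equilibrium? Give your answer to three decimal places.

0.724

A deviator earns 28 for 2 periods, then 7 forever; cooperating earns 17 forever. Multiplying the IC by (1−δ):
17 ≥ 28(1−δ^2) + 7δ^2, so 21·δ^2 ≥ 11 and δ^2 ≥ 11/21.
δ ≥ (11/21)^(1/2) ≈ 0.724.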